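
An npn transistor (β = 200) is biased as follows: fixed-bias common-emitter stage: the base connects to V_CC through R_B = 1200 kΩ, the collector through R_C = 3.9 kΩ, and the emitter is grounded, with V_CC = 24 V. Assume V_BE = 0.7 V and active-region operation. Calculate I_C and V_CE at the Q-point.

Base loop: V_CC = I_B·R_B + V_BE, so I_B = (24 − 0.7)/1200 kΩ = 0.0194 mA.
In the active region I_C = β·I_B = 200 × 0.0194 = 3.88 mA.
Collector loop: V_CE = V_CC − I_C·R_C = 24 − 3.88×3.9 = 8.85 V.
Since V_CE = 8.85 V > V_CE(sat) ≈ 0.2 V, the transistor is in the active region as assumed.

I_C ≈ 3.9 mA, V_CE ≈ 8.9 V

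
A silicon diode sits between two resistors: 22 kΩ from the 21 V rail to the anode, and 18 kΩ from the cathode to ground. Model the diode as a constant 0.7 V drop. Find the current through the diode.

I ≈ 0.51 mA

The two resistors are in series with the diode, so KVL gives 21 = I·22 + 0.7 + I·18.
I = (21 − 0.7) / (22 + 18) kΩ = 20.3 / 40 = 0.508 mA.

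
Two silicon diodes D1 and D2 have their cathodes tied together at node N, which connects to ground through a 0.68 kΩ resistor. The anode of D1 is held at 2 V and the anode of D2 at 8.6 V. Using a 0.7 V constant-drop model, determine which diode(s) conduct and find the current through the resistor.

Only D2 conducts; I_R ≈ 12 mA

Assume both conduct. Then node N would need to be at both 2−0.7 = 1.3 V and 8.6−0.7 = 7.9 V, which is impossible.
Assume only D2 conducts: V_N = 8.6 − 0.7 = 7.9 V, so I_R = 7.9/0.68 = 11.6 mA.
Check D1: its anode-to-cathode voltage is 2 − 7.9 = -5.9 V < 0.7 V, so it is off. The assumption is consistent.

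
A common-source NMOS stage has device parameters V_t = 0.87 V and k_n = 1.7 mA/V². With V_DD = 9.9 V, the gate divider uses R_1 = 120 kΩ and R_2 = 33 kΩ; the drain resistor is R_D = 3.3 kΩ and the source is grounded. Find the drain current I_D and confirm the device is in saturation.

I_D ≈ 1.4 mA

V_G = V_DD·R_2/(R_1+R_2) = 9.9×33/153 = 2.14 V. With the source grounded, V_GS = V_G = 2.14 V.
Assume saturation: I_D = (k_n/2)(V_GS − V_t)² = (1.7/2)×(2.14 − 0.87)² = 0.85×1.27² = 1.36 mA.
V_DS = V_DD − I_D·R_D = 9.9 − 1.36×3.3 = 5.41 V.
Saturation requires V_DS ≥ V_GS − V_t = 1.27 V; 5.41 ≥ 1.27 ✓.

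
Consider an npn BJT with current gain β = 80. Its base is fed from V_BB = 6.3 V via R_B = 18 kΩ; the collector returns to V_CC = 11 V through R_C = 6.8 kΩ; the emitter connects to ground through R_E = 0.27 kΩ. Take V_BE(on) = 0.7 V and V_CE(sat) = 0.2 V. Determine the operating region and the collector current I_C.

saturation; I_C ≈ 1.5 mA

Assume active: I_B = (6.3 − 0.7)/(18 + 81×0.27) = 0.14 mA, I_C = β·I_B = 11.2 mA.
Then V_CE = 11 − 11.2×6.8 − 11.4×0.27 = -68.5 V < 0.2 V — the active assumption fails.
Re-solve with V_CE = 0.2 V. KCL at the emitter: V_E/R_E = (V_BB−0.7−V_E)/R_B + (V_CC−0.2−V_E)/R_C, giving V_E = 0.486 V.
I_C = (V_CC − 0.2 − V_E)/R_C = (10.8 − 0.486)/6.8 = 1.52 mA.
Check: I_B = (5.6 − 0.486)/18 = 0.284 mA, and β·I_B = 22.7 mA > I_C, confirming saturation.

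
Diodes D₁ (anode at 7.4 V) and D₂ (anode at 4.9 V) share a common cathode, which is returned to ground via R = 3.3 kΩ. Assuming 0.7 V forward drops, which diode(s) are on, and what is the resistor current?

Assume both conduct. Then node N would need to be at both 7.4−0.7 = 6.7 V and 4.9−0.7 = 4.2 V, which is impossible.
Assume only D₁ conducts: V_N = 7.4 − 0.7 = 6.7 V, so I_R = 6.7/3.3 = 2.03 mA.
Check D₂: its anode-to-cathode voltage is 4.9 − 6.7 = -1.8 V < 0.7 V, so it is off. The assumption is consistent.

Only D₁ conducts; I_R ≈ 2 mA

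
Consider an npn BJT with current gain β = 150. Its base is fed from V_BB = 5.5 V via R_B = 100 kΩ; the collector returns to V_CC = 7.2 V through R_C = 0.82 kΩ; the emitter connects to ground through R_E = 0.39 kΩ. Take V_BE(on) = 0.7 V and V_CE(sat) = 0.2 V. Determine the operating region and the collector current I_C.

active; I_C ≈ 4.5 mA

Assume active. Base-emitter loop: I_B = (V_BB − V_BE)/(R_B + (β+1)R_E) = (5.5 − 0.7)/(100 + 151×0.39) = 0.0302 mA.
I_C = β·I_B = 150×0.0302 = 4.53 mA.
V_CE = V_CC − I_C·R_C − I_E·R_E = 7.2 − 4.53×0.82 − 4.56×0.39 = 1.71 V > V_CE(sat), so the active-region assumption holds.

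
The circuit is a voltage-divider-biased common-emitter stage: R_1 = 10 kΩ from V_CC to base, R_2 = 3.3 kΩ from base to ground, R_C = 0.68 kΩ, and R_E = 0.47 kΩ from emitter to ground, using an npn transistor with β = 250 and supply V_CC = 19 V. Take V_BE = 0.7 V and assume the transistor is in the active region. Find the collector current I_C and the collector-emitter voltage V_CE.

I_C ≈ 8.3 mA, V_CE ≈ 9.4 V

Thevenize the base divider: V_Th = V_CC·R_2/(R_1+R_2) = 19×3.3/13.3 = 4.71 V, R_Th = R_1‖R_2 = 2.48 kΩ.
Base-emitter loop: V_Th = I_B·R_Th + V_BE + (β+1)I_B·R_E, so I_B = (4.71 − 0.7) / (2.48 + 251×0.47) = 0.0333 mA.
I_C = β·I_B = 250×0.0333 = 8.33 mA, and I_E = (β+1)I_B = 8.37 mA.
V_CE = V_CC − I_C·R_C − I_E·R_E = 19 − 8.33×0.68 − 8.37×0.47 = 9.4 V.
V_CE = 9.4 V > 0.2 V confirms active-region operation.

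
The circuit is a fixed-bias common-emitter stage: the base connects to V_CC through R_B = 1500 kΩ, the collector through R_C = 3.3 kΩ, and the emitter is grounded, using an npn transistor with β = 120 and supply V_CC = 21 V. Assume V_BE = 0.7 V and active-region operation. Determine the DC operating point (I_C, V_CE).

Base loop: V_CC = I_B·R_B + V_BE, so I_B = (21 − 0.7)/1500 kΩ = 0.0135 mA.
In the active region I_C = β·I_B = 120 × 0.0135 = 1.62 mA.
Collector loop: V_CE = V_CC − I_C·R_C = 21 − 1.62×3.3 = 15.6 V.
Since V_CE = 15.6 V > V_CE(sat) ≈ 0.2 V, the transistor is in the active region as assumed.

I_C ≈ 1.6 mA, V_CE ≈ 16 V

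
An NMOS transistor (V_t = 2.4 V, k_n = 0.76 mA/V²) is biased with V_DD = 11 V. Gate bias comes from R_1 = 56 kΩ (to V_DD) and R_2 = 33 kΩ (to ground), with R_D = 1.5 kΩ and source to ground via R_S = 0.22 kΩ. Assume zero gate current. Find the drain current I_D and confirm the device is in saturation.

V_G = V_DD·R_2/(R_1+R_2) = 11×33/89 = 4.08 V.
Assume saturation: I_D = (k_n/2)(V_GS − V_t)² with V_GS = V_G − I_D·R_S = 4.08 − 0.22·I_D.
Substituting gives 0.0184·I_D² − 1.28·I_D + 1.07 = 0, with roots I_D = 0.846 or 68.8 mA.
The root I_D = 68.8 mA gives V_GS = -11.1 V ≤ V_t, so take I_D = 0.846 mA.
Then V_GS = 3.89 V and V_DS = V_DD − I_D(R_D+R_S) = 11 − 0.846×1.72 = 9.54 V.
Saturation requires V_DS ≥ V_GS − V_t = 1.49 V; 9.54 ≥ 1.49 ✓.

I_D ≈ 0.85 mA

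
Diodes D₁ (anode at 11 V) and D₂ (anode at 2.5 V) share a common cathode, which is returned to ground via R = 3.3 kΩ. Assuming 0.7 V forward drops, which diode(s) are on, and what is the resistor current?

Only D₁ conducts; I_R ≈ 3.1 mA

Assume both conduct. Then node N would need to be at both 11−0.7 = 10.3 V and 2.5−0.7 = 1.8 V, which is impossible.
Assume only D₁ conducts: V_N = 11 − 0.7 = 10.3 V, so I_R = 10.3/3.3 = 3.12 mA.
Check D₂: its anode-to-cathode voltage is 2.5 − 10.3 = -7.8 V < 0.7 V, so it is off. The assumption is consistent.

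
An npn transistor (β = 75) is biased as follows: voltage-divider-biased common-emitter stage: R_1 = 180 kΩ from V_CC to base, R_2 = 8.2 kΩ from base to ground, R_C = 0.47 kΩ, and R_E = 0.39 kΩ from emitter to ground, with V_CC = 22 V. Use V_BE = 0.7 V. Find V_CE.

V_CE ≈ 22 V

Thevenize the base divider: V_Th = V_CC·R_2/(R_1+R_2) = 22×8.2/188 = 0.959 V, R_Th = R_1‖R_2 = 7.84 kΩ.
Base-emitter loop: V_Th = I_B·R_Th + V_BE + (β+1)I_B·R_E, so I_B = (0.959 − 0.7) / (7.84 + 76×0.39) = 0.0069 mA.
I_C = β·I_B = 75×0.0069 = 0.517 mA, and I_E = (β+1)I_B = 0.524 mA.
V_CE = V_CC − I_C·R_C − I_E·R_E = 22 − 0.517×0.47 − 0.524×0.39 = 21.6 V.
V_CE = 21.6 V > 0.2 V confirms active-region operation.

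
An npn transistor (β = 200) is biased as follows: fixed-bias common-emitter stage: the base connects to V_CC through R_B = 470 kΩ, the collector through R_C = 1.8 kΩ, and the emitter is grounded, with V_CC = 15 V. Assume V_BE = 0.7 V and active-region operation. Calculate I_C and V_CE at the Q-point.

Base loop: V_CC = I_B·R_B + V_BE, so I_B = (15 − 0.7)/470 kΩ = 0.0304 mA.
In the active region I_C = β·I_B = 200 × 0.0304 = 6.09 mA.
Collector loop: V_CE = V_CC − I_C·R_C = 15 − 6.09×1.8 = 4.05 V.
Since V_CE = 4.05 V > V_CE(sat) ≈ 0.2 V, the transistor is in the active region as assumed.

I_C ≈ 6.1 mA, V_CE ≈ 4 V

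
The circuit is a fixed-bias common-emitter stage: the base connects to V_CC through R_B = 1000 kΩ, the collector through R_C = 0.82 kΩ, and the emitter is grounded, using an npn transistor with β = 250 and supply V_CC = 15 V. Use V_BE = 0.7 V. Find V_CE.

V_CE ≈ 12 V

Base loop: V_CC = I_B·R_B + V_BE, so I_B = (15 − 0.7)/1000 kΩ = 0.0143 mA.
In the active region I_C = β·I_B = 250 × 0.0143 = 3.58 mA.
Collector loop: V_CE = V_CC − I_C·R_C = 15 − 3.58×0.82 = 12.1 V.
Since V_CE = 12.1 V > V_CE(sat) ≈ 0.2 V, the transistor is in the active region as assumed.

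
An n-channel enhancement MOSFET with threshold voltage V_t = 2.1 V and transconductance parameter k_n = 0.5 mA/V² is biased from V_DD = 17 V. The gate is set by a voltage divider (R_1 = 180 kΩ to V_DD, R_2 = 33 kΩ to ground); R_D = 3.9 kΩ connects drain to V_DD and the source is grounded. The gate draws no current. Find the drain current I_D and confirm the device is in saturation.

I_D ≈ 0.071 mA

V_G = V_DD·R_2/(R_1+R_2) = 17×33/213 = 2.63 V. With the source grounded, V_GS = V_G = 2.63 V.
Assume saturation: I_D = (k_n/2)(V_GS − V_t)² = (0.5/2)×(2.63 − 2.1)² = 0.25×0.534² = 0.0712 mA.
V_DS = V_DD − I_D·R_D = 17 − 0.0712×3.9 = 16.7 V.
Saturation requires V_DS ≥ V_GS − V_t = 0.534 V; 16.7 ≥ 0.534 ✓.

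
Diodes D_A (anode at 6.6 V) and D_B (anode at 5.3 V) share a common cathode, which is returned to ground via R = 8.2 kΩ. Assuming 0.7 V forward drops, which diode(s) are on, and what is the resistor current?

Only D_A conducts; I_R ≈ 0.72 mA

Assume both conduct. Then node N would need to be at both 6.6−0.7 = 5.9 V and 5.3−0.7 = 4.6 V, which is impossible.
Assume only D_A conducts: V_N = 6.6 − 0.7 = 5.9 V, so I_R = 5.9/8.2 = 0.72 mA.
Check D_B: its anode-to-cathode voltage is 5.3 − 5.9 = -0.6 V < 0.7 V, so it is off. The assumption is consistent.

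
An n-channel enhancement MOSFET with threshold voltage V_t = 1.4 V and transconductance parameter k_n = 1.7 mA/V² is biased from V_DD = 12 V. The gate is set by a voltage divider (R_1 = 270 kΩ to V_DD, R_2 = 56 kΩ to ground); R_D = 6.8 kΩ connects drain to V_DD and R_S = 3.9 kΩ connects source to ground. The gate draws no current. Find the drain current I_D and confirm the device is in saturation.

V_G = V_DD·R_2/(R_1+R_2) = 12×56/326 = 2.06 V.
Assume saturation: I_D = (k_n/2)(V_GS − V_t)² with V_GS = V_G − I_D·R_S = 2.06 − 3.9·I_D.
Substituting gives 12.9·I_D² − 5.38·I_D + 0.372 = 0, with roots I_D = 0.0874 or 0.329 mA.
The root I_D = 0.329 mA gives V_GS = 0.778 V ≤ V_t, so take I_D = 0.0874 mA.
Then V_GS = 1.72 V and V_DS = V_DD − I_D(R_D+R_S) = 12 − 0.0874×10.7 = 11.1 V.
Saturation requires V_DS ≥ V_GS − V_t = 0.321 V; 11.1 ≥ 0.321 ✓.

I_D ≈ 0.087 mA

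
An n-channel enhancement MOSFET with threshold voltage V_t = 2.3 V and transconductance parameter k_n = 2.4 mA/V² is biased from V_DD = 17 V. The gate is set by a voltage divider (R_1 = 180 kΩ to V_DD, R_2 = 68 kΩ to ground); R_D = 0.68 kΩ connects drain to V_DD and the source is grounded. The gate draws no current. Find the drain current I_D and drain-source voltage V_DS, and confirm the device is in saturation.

V_G = V_DD·R_2/(R_1+R_2) = 17×68/248 = 4.66 V. With the source grounded, V_GS = V_G = 4.66 V.
Assume saturation: I_D = (k_n/2)(V_GS − V_t)² = (2.4/2)×(4.66 − 2.3)² = 1.2×2.36² = 6.69 mA.
V_DS = V_DD − I_D·R_D = 17 − 6.69×0.68 = 12.5 V.
Saturation requires V_DS ≥ V_GS − V_t = 2.36 V; 12.5 ≥ 2.36 ✓.

I_D ≈ 6.7 mA, V_DS ≈ 12 V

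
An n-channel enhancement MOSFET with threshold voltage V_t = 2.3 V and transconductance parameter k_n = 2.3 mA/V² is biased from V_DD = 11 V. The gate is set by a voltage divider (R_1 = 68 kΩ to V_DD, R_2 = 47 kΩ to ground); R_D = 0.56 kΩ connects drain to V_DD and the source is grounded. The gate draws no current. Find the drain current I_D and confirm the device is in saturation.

V_G = V_DD·R_2/(R_1+R_2) = 11×47/115 = 4.5 V. With the source grounded, V_GS = V_G = 4.5 V.
Assume saturation: I_D = (k_n/2)(V_GS − V_t)² = (2.3/2)×(4.5 − 2.3)² = 1.15×2.2² = 5.54 mA.
V_DS = V_DD − I_D·R_D = 11 − 5.54×0.56 = 7.9 V.
Saturation requires V_DS ≥ V_GS − V_t = 2.2 V; 7.9 ≥ 2.2 ✓.

I_D ≈ 5.5 mA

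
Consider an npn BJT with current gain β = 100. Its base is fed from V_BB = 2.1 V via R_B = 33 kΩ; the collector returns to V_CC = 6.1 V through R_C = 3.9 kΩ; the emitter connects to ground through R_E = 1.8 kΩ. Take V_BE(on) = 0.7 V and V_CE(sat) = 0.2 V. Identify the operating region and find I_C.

active; I_C ≈ 0.65 mA

Assume active. Base-emitter loop: I_B = (V_BB − V_BE)/(R_B + (β+1)R_E) = (2.1 − 0.7)/(33 + 101×1.8) = 0.00652 mA.
I_C = β·I_B = 100×0.00652 = 0.652 mA.
V_CE = V_CC − I_C·R_C − I_E·R_E = 6.1 − 0.652×3.9 − 0.658×1.8 = 2.37 V > V_CE(sat), so the active-region assumption holds.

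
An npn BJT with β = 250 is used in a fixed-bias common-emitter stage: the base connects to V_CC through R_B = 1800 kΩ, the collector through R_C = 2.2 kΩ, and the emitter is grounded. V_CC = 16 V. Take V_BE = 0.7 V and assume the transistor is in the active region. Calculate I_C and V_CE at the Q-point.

Base loop: V_CC = I_B·R_B + V_BE, so I_B = (16 − 0.7)/1800 kΩ = 0.0085 mA.
In the active region I_C = β·I_B = 250 × 0.0085 = 2.12 mA.
Collector loop: V_CE = V_CC − I_C·R_C = 16 − 2.12×2.2 = 11.3 V.
Since V_CE = 11.3 V > V_CE(sat) ≈ 0.2 V, the transistor is in the active region as assumed.

I_C ≈ 2.1 mA, V_CE ≈ 11 V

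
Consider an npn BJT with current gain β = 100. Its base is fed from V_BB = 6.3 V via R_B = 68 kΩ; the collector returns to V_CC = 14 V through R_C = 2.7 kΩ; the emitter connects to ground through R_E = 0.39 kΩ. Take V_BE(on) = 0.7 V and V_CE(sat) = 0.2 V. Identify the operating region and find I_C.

Assume active: I_B = (6.3 − 0.7)/(68 + 101×0.39) = 0.0521 mA, I_C = β·I_B = 5.21 mA.
Then V_CE = 14 − 5.21×2.7 − 5.27×0.39 = -2.13 V < 0.2 V — the active assumption fails.
Re-solve with V_CE = 0.2 V. KCL at the emitter: V_E/R_E = (V_BB−0.7−V_E)/R_B + (V_CC−0.2−V_E)/R_C, giving V_E = 1.76 V.
I_C = (V_CC − 0.2 − V_E)/R_C = (13.8 − 1.76)/2.7 = 4.46 mA.
Check: I_B = (5.6 − 1.76)/68 = 0.0565 mA, and β·I_B = 5.65 mA > I_C, confirming saturation.

saturation; I_C ≈ 4.5 mA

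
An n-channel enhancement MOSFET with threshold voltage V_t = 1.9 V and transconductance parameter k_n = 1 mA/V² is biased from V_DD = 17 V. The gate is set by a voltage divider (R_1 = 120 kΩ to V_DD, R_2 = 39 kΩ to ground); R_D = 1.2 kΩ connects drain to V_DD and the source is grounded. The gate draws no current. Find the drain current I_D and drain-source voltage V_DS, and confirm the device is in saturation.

V_G = V_DD·R_2/(R_1+R_2) = 17×39/159 = 4.17 V. With the source grounded, V_GS = V_G = 4.17 V.
Assume saturation: I_D = (k_n/2)(V_GS − V_t)² = (1/2)×(4.17 − 1.9)² = 0.5×2.27² = 2.58 mA.
V_DS = V_DD − I_D·R_D = 17 − 2.58×1.2 = 13.9 V.
Saturation requires V_DS ≥ V_GS − V_t = 2.27 V; 13.9 ≥ 2.27 ✓.

I_D ≈ 2.6 mA, V_DS ≈ 14 V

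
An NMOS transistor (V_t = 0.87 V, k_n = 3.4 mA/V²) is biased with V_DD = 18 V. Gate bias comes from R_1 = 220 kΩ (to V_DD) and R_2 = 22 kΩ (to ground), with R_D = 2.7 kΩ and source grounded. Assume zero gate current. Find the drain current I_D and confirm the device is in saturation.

I_D ≈ 1 mA

V_G = V_DD·R_2/(R_1+R_2) = 18×22/242 = 1.64 V. With the source grounded, V_GS = V_G = 1.64 V.
Assume saturation: I_D = (k_n/2)(V_GS − V_t)² = (3.4/2)×(1.64 − 0.87)² = 1.7×0.766² = 0.998 mA.
V_DS = V_DD − I_D·R_D = 18 − 0.998×2.7 = 15.3 V.
Saturation requires V_DS ≥ V_GS − V_t = 0.766 V; 15.3 ≥ 0.766 ✓.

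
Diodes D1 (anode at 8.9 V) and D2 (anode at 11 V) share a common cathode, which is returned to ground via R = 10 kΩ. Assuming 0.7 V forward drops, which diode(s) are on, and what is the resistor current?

Assume both conduct. Then node N would need to be at both 8.9−0.7 = 8.2 V and 11−0.7 = 10.3 V, which is impossible.
Assume only D2 conducts: V_N = 11 − 0.7 = 10.3 V, so I_R = 10.3/10 = 1.03 mA.
Check D1: its anode-to-cathode voltage is 8.9 − 10.3 = -1.4 V < 0.7 V, so it is off. The assumption is consistent.

Only D2 conducts; I_R ≈ 1 mA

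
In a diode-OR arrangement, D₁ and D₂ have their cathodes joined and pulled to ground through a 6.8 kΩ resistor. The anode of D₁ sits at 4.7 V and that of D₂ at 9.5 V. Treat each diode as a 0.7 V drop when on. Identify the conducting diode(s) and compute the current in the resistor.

Only D₂ conducts; I_R ≈ 1.3 mA

Assume both conduct. Then node N would need to be at both 4.7−0.7 = 4 V and 9.5−0.7 = 8.8 V, which is impossible.
Assume only D₂ conducts: V_N = 9.5 − 0.7 = 8.8 V, so I_R = 8.8/6.8 = 1.29 mA.
Check D₁: its anode-to-cathode voltage is 4.7 − 8.8 = -4.1 V < 0.7 V, so it is off. The assumption is consistent.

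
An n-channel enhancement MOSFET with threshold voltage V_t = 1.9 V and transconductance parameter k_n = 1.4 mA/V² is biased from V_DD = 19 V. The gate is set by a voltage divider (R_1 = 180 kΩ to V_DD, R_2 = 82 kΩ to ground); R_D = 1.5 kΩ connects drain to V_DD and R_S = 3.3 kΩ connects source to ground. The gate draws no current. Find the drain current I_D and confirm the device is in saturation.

V_G = V_DD·R_2/(R_1+R_2) = 19×82/262 = 5.95 V.
Assume saturation: I_D = (k_n/2)(V_GS − V_t)² with V_GS = V_G − I_D·R_S = 5.95 − 3.3·I_D.
Substituting gives 7.62·I_D² − 19.7·I_D + 11.5 = 0, with roots I_D = 0.885 or 1.7 mA.
The root I_D = 1.7 mA gives V_GS = 0.342 V ≤ V_t, so take I_D = 0.885 mA.
Then V_GS = 3.02 V and V_DS = V_DD − I_D(R_D+R_S) = 19 − 0.885×4.8 = 14.7 V.
Saturation requires V_DS ≥ V_GS − V_t = 1.12 V; 14.7 ≥ 1.12 ✓.

I_D ≈ 0.89 mA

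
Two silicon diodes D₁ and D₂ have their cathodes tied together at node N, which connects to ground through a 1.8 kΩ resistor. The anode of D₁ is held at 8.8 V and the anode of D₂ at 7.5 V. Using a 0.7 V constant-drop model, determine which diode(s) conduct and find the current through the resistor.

Only D₁ conducts; I_R ≈ 4.5 mA

Assume both conduct. Then node N would need to be at both 8.8−0.7 = 8.1 V and 7.5−0.7 = 6.8 V, which is impossible.
Assume only D₁ conducts: V_N = 8.8 − 0.7 = 8.1 V, so I_R = 8.1/1.8 = 4.5 mA.
Check D₂: its anode-to-cathode voltage is 7.5 − 8.1 = -0.6 V < 0.7 V, so it is off. The assumption is consistent.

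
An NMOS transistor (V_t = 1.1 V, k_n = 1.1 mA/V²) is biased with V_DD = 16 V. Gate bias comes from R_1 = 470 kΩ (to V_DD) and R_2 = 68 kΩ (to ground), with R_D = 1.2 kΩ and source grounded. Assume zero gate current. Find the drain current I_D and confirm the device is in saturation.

I_D ≈ 0.47 mA

V_G = V_DD·R_2/(R_1+R_2) = 16×68/538 = 2.02 V. With the source grounded, V_GS = V_G = 2.02 V.
Assume saturation: I_D = (k_n/2)(V_GS − V_t)² = (1.1/2)×(2.02 − 1.1)² = 0.55×0.922² = 0.468 mA.
V_DS = V_DD − I_D·R_D = 16 − 0.468×1.2 = 15.4 V.
Saturation requires V_DS ≥ V_GS − V_t = 0.922 V; 15.4 ≥ 0.922 ✓.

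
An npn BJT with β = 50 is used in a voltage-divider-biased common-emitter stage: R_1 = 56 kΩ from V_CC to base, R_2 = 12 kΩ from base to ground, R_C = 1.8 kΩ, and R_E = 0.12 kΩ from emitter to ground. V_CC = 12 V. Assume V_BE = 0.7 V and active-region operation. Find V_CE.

V_CE ≈ 3.5 V

Thevenize the base divider: V_Th = V_CC·R_2/(R_1+R_2) = 12×12/68 = 2.12 V, R_Th = R_1‖R_2 = 9.88 kΩ.
Base-emitter loop: V_Th = I_B·R_Th + V_BE + (β+1)I_B·R_E, so I_B = (2.12 − 0.7) / (9.88 + 51×0.12) = 0.0886 mA.
I_C = β·I_B = 50×0.0886 = 4.43 mA, and I_E = (β+1)I_B = 4.52 mA.
V_CE = V_CC − I_C·R_C − I_E·R_E = 12 − 4.43×1.8 − 4.52×0.12 = 3.48 V.
V_CE = 3.48 V > 0.2 V confirms active-region operation.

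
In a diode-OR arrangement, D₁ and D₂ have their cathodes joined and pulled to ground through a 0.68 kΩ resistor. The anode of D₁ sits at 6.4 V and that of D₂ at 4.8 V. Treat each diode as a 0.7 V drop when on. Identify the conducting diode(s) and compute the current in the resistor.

Assume both conduct. Then node N would need to be at both 6.4−0.7 = 5.7 V and 4.8−0.7 = 4.1 V, which is impossible.
Assume only D₁ conducts: V_N = 6.4 − 0.7 = 5.7 V, so I_R = 5.7/0.68 = 8.38 mA.
Check D₂: its anode-to-cathode voltage is 4.8 − 5.7 = -0.9 V < 0.7 V, so it is off. The assumption is consistent.

Only D₁ conducts; I_R ≈ 8.4 mA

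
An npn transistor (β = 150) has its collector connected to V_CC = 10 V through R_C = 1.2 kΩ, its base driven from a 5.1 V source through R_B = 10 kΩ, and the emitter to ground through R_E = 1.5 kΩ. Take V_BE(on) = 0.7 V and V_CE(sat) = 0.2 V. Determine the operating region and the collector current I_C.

Assume active. Base-emitter loop: I_B = (V_BB − V_BE)/(R_B + (β+1)R_E) = (5.1 − 0.7)/(10 + 151×1.5) = 0.0186 mA.
I_C = β·I_B = 150×0.0186 = 2.79 mA.
V_CE = V_CC − I_C·R_C − I_E·R_E = 10 − 2.79×1.2 − 2.81×1.5 = 2.44 V > V_CE(sat), so the active-region assumption holds.

active; I_C ≈ 2.8 mA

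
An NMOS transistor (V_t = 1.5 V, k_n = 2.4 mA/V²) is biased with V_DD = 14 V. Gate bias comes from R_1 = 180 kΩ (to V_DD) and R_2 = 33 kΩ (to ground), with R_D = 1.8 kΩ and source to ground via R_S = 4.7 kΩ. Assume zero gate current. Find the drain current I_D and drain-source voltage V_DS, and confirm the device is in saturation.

V_G = V_DD·R_2/(R_1+R_2) = 14×33/213 = 2.17 V.
Assume saturation: I_D = (k_n/2)(V_GS − V_t)² with V_GS = V_G − I_D·R_S = 2.17 − 4.7·I_D.
Substituting gives 26.5·I_D² − 8.55·I_D + 0.537 = 0, with roots I_D = 0.0855 or 0.237 mA.
The root I_D = 0.237 mA gives V_GS = 1.06 V ≤ V_t, so take I_D = 0.0855 mA.
Then V_GS = 1.77 V and V_DS = V_DD − I_D(R_D+R_S) = 14 − 0.0855×6.5 = 13.4 V.
Saturation requires V_DS ≥ V_GS − V_t = 0.267 V; 13.4 ≥ 0.267 ✓.

I_D ≈ 0.086 mA, V_DS ≈ 13 V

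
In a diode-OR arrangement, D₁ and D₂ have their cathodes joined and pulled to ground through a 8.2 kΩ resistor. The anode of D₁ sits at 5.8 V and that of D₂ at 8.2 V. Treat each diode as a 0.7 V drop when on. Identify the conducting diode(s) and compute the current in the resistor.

Only D₂ conducts; I_R ≈ 0.91 mA

Assume both conduct. Then node N would need to be at both 5.8−0.7 = 5.1 V and 8.2−0.7 = 7.5 V, which is impossible.
Assume only D₂ conducts: V_N = 8.2 − 0.7 = 7.5 V, so I_R = 7.5/8.2 = 0.915 mA.
Check D₁: its anode-to-cathode voltage is 5.8 − 7.5 = -1.7 V < 0.7 V, so it is off. The assumption is consistent.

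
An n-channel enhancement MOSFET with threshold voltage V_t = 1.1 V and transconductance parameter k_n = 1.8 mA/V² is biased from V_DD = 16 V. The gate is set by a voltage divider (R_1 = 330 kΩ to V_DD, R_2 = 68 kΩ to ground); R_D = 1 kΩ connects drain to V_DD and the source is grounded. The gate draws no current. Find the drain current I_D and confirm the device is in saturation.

V_G = V_DD·R_2/(R_1+R_2) = 16×68/398 = 2.73 V. With the source grounded, V_GS = V_G = 2.73 V.
Assume saturation: I_D = (k_n/2)(V_GS − V_t)² = (1.8/2)×(2.73 − 1.1)² = 0.9×1.63² = 2.4 mA.
V_DS = V_DD − I_D·R_D = 16 − 2.4×1 = 13.6 V.
Saturation requires V_DS ≥ V_GS − V_t = 1.63 V; 13.6 ≥ 1.63 ✓.

I_D ≈ 2.4 mA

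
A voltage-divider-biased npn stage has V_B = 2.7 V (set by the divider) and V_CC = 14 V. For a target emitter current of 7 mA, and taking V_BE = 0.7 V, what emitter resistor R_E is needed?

R_E ≈ 0.29 kΩ

V_E = V_B − V_BE = 2.7 − 0.7 = 2 V.
R_E = V_E / I_E = 2 / 7 = 0.286 kΩ.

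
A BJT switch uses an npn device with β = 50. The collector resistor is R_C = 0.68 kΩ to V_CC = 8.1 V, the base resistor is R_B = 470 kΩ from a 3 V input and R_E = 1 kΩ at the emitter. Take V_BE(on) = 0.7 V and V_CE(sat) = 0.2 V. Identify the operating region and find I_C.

active; I_C ≈ 0.22 mA

Assume active. Base-emitter loop: I_B = (V_BB − V_BE)/(R_B + (β+1)R_E) = (3 − 0.7)/(470 + 51×1) = 0.00441 mA.
I_C = β·I_B = 50×0.00441 = 0.221 mA.
V_CE = V_CC − I_C·R_C − I_E·R_E = 8.1 − 0.221×0.68 − 0.225×1 = 7.72 V > V_CE(sat), so the active-region assumption holds.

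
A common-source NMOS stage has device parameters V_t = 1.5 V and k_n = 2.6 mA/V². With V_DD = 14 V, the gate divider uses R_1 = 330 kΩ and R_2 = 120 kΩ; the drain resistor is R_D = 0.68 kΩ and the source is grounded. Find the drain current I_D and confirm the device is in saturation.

V_G = V_DD·R_2/(R_1+R_2) = 14×120/450 = 3.73 V. With the source grounded, V_GS = V_G = 3.73 V.
Assume saturation: I_D = (k_n/2)(V_GS − V_t)² = (2.6/2)×(3.73 − 1.5)² = 1.3×2.23² = 6.48 mA.
V_DS = V_DD − I_D·R_D = 14 − 6.48×0.68 = 9.59 V.
Saturation requires V_DS ≥ V_GS − V_t = 2.23 V; 9.59 ≥ 2.23 ✓.

I_D ≈ 6.5 mA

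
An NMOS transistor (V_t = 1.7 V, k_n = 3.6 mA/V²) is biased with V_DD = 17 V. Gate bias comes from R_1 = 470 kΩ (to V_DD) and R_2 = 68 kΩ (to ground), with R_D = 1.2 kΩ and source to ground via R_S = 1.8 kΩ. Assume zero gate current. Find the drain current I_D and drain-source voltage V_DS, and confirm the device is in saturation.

V_G = V_DD·R_2/(R_1+R_2) = 17×68/538 = 2.15 V.
Assume saturation: I_D = (k_n/2)(V_GS − V_t)² with V_GS = V_G − I_D·R_S = 2.15 − 1.8·I_D.
Substituting gives 5.83·I_D² − 3.91·I_D + 0.362 = 0, with roots I_D = 0.111 or 0.559 mA.
The root I_D = 0.559 mA gives V_GS = 1.14 V ≤ V_t, so take I_D = 0.111 mA.
Then V_GS = 1.95 V and V_DS = V_DD − I_D(R_D+R_S) = 17 − 0.111×3 = 16.7 V.
Saturation requires V_DS ≥ V_GS − V_t = 0.249 V; 16.7 ≥ 0.249 ✓.

I_D ≈ 0.11 mA, V_DS ≈ 17 V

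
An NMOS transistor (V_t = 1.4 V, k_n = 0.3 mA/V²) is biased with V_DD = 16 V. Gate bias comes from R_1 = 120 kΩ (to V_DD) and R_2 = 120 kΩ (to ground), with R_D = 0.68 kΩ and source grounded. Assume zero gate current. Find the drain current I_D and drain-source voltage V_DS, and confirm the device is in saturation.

V_G = V_DD·R_2/(R_1+R_2) = 16×120/240 = 8 V. With the source grounded, V_GS = V_G = 8 V.
Assume saturation: I_D = (k_n/2)(V_GS − V_t)² = (0.3/2)×(8 − 1.4)² = 0.15×6.6² = 6.53 mA.
V_DS = V_DD − I_D·R_D = 16 − 6.53×0.68 = 11.6 V.
Saturation requires V_DS ≥ V_GS − V_t = 6.6 V; 11.6 ≥ 6.6 ✓.

I_D ≈ 6.5 mA, V_DS ≈ 12 V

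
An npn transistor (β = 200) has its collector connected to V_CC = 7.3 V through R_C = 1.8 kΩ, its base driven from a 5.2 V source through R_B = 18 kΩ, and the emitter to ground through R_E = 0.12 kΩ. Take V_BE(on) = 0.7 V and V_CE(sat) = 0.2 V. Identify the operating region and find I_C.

saturation; I_C ≈ 3.7 mA

Assume active: I_B = (5.2 − 0.7)/(18 + 201×0.12) = 0.107 mA, I_C = β·I_B = 21.4 mA.
Then V_CE = 7.3 − 21.4×1.8 − 21.5×0.12 = -33.7 V < 0.2 V — the active assumption fails.
Re-solve with V_CE = 0.2 V. KCL at the emitter: V_E/R_E = (V_BB−0.7−V_E)/R_B + (V_CC−0.2−V_E)/R_C, giving V_E = 0.469 V.
I_C = (V_CC − 0.2 − V_E)/R_C = (7.1 − 0.469)/1.8 = 3.68 mA.
Check: I_B = (4.5 − 0.469)/18 = 0.224 mA, and β·I_B = 44.8 mA > I_C, confirming saturation.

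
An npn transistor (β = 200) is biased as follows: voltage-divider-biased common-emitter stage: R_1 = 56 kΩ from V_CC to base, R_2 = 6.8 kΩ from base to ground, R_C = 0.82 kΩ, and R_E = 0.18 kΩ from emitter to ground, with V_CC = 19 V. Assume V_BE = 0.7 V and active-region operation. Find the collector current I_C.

Thevenize the base divider: V_Th = V_CC·R_2/(R_1+R_2) = 19×6.8/62.8 = 2.06 V, R_Th = R_1‖R_2 = 6.06 kΩ.
Base-emitter loop: V_Th = I_B·R_Th + V_BE + (β+1)I_B·R_E, so I_B = (2.06 − 0.7) / (6.06 + 201×0.18) = 0.0321 mA.
I_C = β·I_B = 200×0.0321 = 6.43 mA, and I_E = (β+1)I_B = 6.46 mA.
V_CE = V_CC − I_C·R_C − I_E·R_E = 19 − 6.43×0.82 − 6.46×0.18 = 12.6 V.
V_CE = 12.6 V > 0.2 V confirms active-region operation.

I_C ≈ 6.4 mA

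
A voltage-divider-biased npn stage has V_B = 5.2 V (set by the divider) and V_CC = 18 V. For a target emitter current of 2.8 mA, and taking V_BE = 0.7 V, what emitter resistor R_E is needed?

V_E = V_B − V_BE = 5.2 − 0.7 = 4.5 V.
R_E = V_E / I_E = 4.5 / 2.8 = 1.61 kΩ.

R_E ≈ 1.6 kΩ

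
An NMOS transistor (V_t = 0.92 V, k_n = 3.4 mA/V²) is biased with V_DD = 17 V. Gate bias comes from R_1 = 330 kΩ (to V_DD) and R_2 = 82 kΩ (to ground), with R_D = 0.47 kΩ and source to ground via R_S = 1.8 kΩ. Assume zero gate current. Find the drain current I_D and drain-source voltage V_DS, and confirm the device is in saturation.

I_D ≈ 0.95 mA, V_DS ≈ 15 V

V_G = V_DD·R_2/(R_1+R_2) = 17×82/412 = 3.38 V.
Assume saturation: I_D = (k_n/2)(V_GS − V_t)² with V_GS = V_G − I_D·R_S = 3.38 − 1.8·I_D.
Substituting gives 5.51·I_D² − 16.1·I_D + 10.3 = 0, with roots I_D = 0.953 or 1.97 mA.
The root I_D = 1.97 mA gives V_GS = -0.155 V ≤ V_t, so take I_D = 0.953 mA.
Then V_GS = 1.67 V and V_DS = V_DD − I_D(R_D+R_S) = 17 − 0.953×2.27 = 14.8 V.
Saturation requires V_DS ≥ V_GS − V_t = 0.749 V; 14.8 ≥ 0.749 ✓.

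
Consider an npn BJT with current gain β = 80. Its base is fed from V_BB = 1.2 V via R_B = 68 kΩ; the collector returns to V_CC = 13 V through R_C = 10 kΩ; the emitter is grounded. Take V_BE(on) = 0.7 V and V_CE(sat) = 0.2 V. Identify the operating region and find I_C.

active; I_C ≈ 0.59 mA

Assume active. Base-emitter loop: I_B = (V_BB − V_BE)/R_B = (1.2 − 0.7)/68 = 0.00735 mA.
I_C = β·I_B = 80×0.00735 = 0.588 mA.
V_CE = V_CC − I_C·R_C = 13 − 0.588×10 = 7.12 V > V_CE(sat), so the active-region assumption holds.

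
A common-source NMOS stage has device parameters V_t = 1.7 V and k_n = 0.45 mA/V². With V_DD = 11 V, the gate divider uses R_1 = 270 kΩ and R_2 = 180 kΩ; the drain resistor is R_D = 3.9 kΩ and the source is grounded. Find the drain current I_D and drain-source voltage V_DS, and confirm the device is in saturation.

V_G = V_DD·R_2/(R_1+R_2) = 11×180/450 = 4.4 V. With the source grounded, V_GS = V_G = 4.4 V.
Assume saturation: I_D = (k_n/2)(V_GS − V_t)² = (0.45/2)×(4.4 − 1.7)² = 0.225×2.7² = 1.64 mA.
V_DS = V_DD − I_D·R_D = 11 − 1.64×3.9 = 4.6 V.
Saturation requires V_DS ≥ V_GS − V_t = 2.7 V; 4.6 ≥ 2.7 ✓.

I_D ≈ 1.6 mA, V_DS ≈ 4.6 V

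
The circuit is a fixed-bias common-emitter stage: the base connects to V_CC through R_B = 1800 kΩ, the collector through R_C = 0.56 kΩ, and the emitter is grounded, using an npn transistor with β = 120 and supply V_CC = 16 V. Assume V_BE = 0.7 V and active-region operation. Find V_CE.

Base loop: V_CC = I_B·R_B + V_BE, so I_B = (16 − 0.7)/1800 kΩ = 0.0085 mA.
In the active region I_C = β·I_B = 120 × 0.0085 = 1.02 mA.
Collector loop: V_CE = V_CC − I_C·R_C = 16 − 1.02×0.56 = 15.4 V.
Since V_CE = 15.4 V > V_CE(sat) ≈ 0.2 V, the transistor is in the active region as assumed.

V_CE ≈ 15 V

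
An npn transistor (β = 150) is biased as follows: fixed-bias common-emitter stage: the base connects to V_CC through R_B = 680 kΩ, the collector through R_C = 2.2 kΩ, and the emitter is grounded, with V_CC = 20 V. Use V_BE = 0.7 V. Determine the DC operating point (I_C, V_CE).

I_C ≈ 4.3 mA, V_CE ≈ 11 V

Base loop: V_CC = I_B·R_B + V_BE, so I_B = (20 − 0.7)/680 kΩ = 0.0284 mA.
In the active region I_C = β·I_B = 150 × 0.0284 = 4.26 mA.
Collector loop: V_CE = V_CC − I_C·R_C = 20 − 4.26×2.2 = 10.6 V.
Since V_CE = 10.6 V > V_CE(sat) ≈ 0.2 V, the transistor is in the active region as assumed.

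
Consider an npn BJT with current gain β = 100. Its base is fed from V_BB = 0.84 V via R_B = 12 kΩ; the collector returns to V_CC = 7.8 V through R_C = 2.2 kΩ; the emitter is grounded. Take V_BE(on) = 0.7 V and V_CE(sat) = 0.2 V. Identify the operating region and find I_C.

Assume active. Base-emitter loop: I_B = (V_BB − V_BE)/R_B = (0.84 − 0.7)/12 = 0.0117 mA.
I_C = β·I_B = 100×0.0117 = 1.17 mA.
V_CE = V_CC − I_C·R_C = 7.8 − 1.17×2.2 = 5.23 V > V_CE(sat), so the active-region assumption holds.

active; I_C ≈ 1.2 mA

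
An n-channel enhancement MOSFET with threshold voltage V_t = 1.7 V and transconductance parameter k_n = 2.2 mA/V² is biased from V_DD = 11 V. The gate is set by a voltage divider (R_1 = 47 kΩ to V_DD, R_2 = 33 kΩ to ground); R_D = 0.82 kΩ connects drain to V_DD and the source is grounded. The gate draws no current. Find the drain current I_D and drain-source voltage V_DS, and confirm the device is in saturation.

V_G = V_DD·R_2/(R_1+R_2) = 11×33/80 = 4.54 V. With the source grounded, V_GS = V_G = 4.54 V.
Assume saturation: I_D = (k_n/2)(V_GS − V_t)² = (2.2/2)×(4.54 − 1.7)² = 1.1×2.84² = 8.86 mA.
V_DS = V_DD − I_D·R_D = 11 − 8.86×0.82 = 3.74 V.
Saturation requires V_DS ≥ V_GS − V_t = 2.84 V; 3.74 ≥ 2.84 ✓.

I_D ≈ 8.9 mA, V_DS ≈ 3.7 V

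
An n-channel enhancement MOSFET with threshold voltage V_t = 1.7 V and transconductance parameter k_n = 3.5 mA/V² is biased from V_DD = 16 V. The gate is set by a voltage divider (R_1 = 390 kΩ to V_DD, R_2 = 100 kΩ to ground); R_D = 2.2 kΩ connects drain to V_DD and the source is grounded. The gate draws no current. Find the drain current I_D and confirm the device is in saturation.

I_D ≈ 4.3 mA

V_G = V_DD·R_2/(R_1+R_2) = 16×100/490 = 3.27 V. With the source grounded, V_GS = V_G = 3.27 V.
Assume saturation: I_D = (k_n/2)(V_GS − V_t)² = (3.5/2)×(3.27 − 1.7)² = 1.75×1.57² = 4.29 mA.
V_DS = V_DD − I_D·R_D = 16 − 4.29×2.2 = 6.57 V.
Saturation requires V_DS ≥ V_GS − V_t = 1.57 V; 6.57 ≥ 1.57 ✓.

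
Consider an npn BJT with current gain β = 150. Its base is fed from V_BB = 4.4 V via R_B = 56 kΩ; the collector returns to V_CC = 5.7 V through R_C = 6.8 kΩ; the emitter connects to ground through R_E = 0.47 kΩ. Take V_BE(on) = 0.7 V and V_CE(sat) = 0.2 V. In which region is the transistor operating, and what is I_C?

saturation; I_C ≈ 0.75 mA

Assume active: I_B = (4.4 − 0.7)/(56 + 151×0.47) = 0.0291 mA, I_C = β·I_B = 4.37 mA.
Then V_CE = 5.7 − 4.37×6.8 − 4.4×0.47 = -26.1 V < 0.2 V — the active assumption fails.
Re-solve with V_CE = 0.2 V. KCL at the emitter: V_E/R_E = (V_BB−0.7−V_E)/R_B + (V_CC−0.2−V_E)/R_C, giving V_E = 0.382 V.
I_C = (V_CC − 0.2 − V_E)/R_C = (5.5 − 0.382)/6.8 = 0.753 mA.
Check: I_B = (3.7 − 0.382)/56 = 0.0593 mA, and β·I_B = 8.89 mA > I_C, confirming saturation.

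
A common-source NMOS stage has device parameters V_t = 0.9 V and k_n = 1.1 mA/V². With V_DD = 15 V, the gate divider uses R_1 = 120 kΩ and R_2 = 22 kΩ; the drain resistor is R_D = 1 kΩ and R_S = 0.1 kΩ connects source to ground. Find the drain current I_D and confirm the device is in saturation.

V_G = V_DD·R_2/(R_1+R_2) = 15×22/142 = 2.32 V.
Assume saturation: I_D = (k_n/2)(V_GS − V_t)² with V_GS = V_G − I_D·R_S = 2.32 − 0.1·I_D.
Substituting gives 0.0055·I_D² − 1.16·I_D + 1.12 = 0, with roots I_D = 0.969 or 209 mA.
The root I_D = 209 mA gives V_GS = -18.6 V ≤ V_t, so take I_D = 0.969 mA.
Then V_GS = 2.23 V and V_DS = V_DD − I_D(R_D+R_S) = 15 − 0.969×1.1 = 13.9 V.
Saturation requires V_DS ≥ V_GS − V_t = 1.33 V; 13.9 ≥ 1.33 ✓.

I_D ≈ 0.97 mA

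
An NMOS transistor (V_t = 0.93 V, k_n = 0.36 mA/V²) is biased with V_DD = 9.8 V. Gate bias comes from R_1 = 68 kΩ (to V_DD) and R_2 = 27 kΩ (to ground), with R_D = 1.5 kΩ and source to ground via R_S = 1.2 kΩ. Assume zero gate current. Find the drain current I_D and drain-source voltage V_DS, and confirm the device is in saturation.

I_D ≈ 0.36 mA, V_DS ≈ 8.8 V

V_G = V_DD·R_2/(R_1+R_2) = 9.8×27/95 = 2.79 V.
Assume saturation: I_D = (k_n/2)(V_GS − V_t)² with V_GS = V_G − I_D·R_S = 2.79 − 1.2·I_D.
Substituting gives 0.259·I_D² − 1.8·I_D + 0.62 = 0, with roots I_D = 0.363 or 6.59 mA.
The root I_D = 6.59 mA gives V_GS = -5.12 V ≤ V_t, so take I_D = 0.363 mA.
Then V_GS = 2.35 V and V_DS = V_DD − I_D(R_D+R_S) = 9.8 − 0.363×2.7 = 8.82 V.
Saturation requires V_DS ≥ V_GS − V_t = 1.42 V; 8.82 ≥ 1.42 ✓.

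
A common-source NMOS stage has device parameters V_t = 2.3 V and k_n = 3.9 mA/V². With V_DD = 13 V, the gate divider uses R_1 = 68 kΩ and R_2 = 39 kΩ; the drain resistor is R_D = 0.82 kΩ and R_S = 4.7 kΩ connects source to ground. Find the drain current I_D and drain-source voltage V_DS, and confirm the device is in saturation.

V_G = V_DD·R_2/(R_1+R_2) = 13×39/107 = 4.74 V.
Assume saturation: I_D = (k_n/2)(V_GS − V_t)² with V_GS = V_G − I_D·R_S = 4.74 − 4.7·I_D.
Substituting gives 43.1·I_D² − 45.7·I_D + 11.6 = 0, with roots I_D = 0.42 or 0.641 mA.
The root I_D = 0.641 mA gives V_GS = 1.73 V ≤ V_t, so take I_D = 0.42 mA.
Then V_GS = 2.76 V and V_DS = V_DD − I_D(R_D+R_S) = 13 − 0.42×5.52 = 10.7 V.
Saturation requires V_DS ≥ V_GS − V_t = 0.464 V; 10.7 ≥ 0.464 ✓.

I_D ≈ 0.42 mA, V_DS ≈ 11 V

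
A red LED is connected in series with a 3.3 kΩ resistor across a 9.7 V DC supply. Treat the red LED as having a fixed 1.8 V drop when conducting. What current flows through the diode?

KVL around the loop: 9.7 = V_D + I·R = 1.8 + I × 3.3 kΩ.
So I = (9.7 − 1.8) / 3.3 kΩ = 7.9 / 3.3 = 2.39 mA.

I ≈ 2.4 mA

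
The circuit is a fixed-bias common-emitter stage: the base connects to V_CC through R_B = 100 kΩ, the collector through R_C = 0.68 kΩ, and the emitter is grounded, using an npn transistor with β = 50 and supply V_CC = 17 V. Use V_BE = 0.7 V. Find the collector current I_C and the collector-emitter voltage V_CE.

Base loop: V_CC = I_B·R_B + V_BE, so I_B = (17 − 0.7)/100 kΩ = 0.163 mA.
In the active region I_C = β·I_B = 50 × 0.163 = 8.15 mA.
Collector loop: V_CE = V_CC − I_C·R_C = 17 − 8.15×0.68 = 11.5 V.
Since V_CE = 11.5 V > V_CE(sat) ≈ 0.2 V, the transistor is in the active region as assumed.

I_C ≈ 8.2 mA, V_CE ≈ 11 V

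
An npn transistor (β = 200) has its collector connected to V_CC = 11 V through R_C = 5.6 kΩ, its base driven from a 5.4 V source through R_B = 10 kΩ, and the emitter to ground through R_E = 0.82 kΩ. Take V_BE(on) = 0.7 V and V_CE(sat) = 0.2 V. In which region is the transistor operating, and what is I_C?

Assume active: I_B = (5.4 − 0.7)/(10 + 201×0.82) = 0.0269 mA, I_C = β·I_B = 5.38 mA.
Then V_CE = 11 − 5.38×5.6 − 5.4×0.82 = -23.5 V < 0.2 V — the active assumption fails.
Re-solve with V_CE = 0.2 V. KCL at the emitter: V_E/R_E = (V_BB−0.7−V_E)/R_B + (V_CC−0.2−V_E)/R_C, giving V_E = 1.6 V.
I_C = (V_CC − 0.2 − V_E)/R_C = (10.8 − 1.6)/5.6 = 1.64 mA.
Check: I_B = (4.7 − 1.6)/10 = 0.31 mA, and β·I_B = 62 mA > I_C, confirming saturation.

saturation; I_C ≈ 1.6 mA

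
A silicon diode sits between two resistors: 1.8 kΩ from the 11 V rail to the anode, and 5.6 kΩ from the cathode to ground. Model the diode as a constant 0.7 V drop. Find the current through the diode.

I ≈ 1.4 mA

The two resistors are in series with the diode, so KVL gives 11 = I·1.8 + 0.7 + I·5.6.
I = (11 − 0.7) / (1.8 + 5.6) kΩ = 10.3 / 7.4 = 1.39 mA.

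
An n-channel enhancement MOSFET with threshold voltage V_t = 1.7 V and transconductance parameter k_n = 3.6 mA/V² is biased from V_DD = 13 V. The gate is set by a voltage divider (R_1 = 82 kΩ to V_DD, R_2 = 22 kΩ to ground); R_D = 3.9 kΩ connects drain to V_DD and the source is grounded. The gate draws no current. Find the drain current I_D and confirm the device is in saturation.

V_G = V_DD·R_2/(R_1+R_2) = 13×22/104 = 2.75 V. With the source grounded, V_GS = V_G = 2.75 V.
Assume saturation: I_D = (k_n/2)(V_GS − V_t)² = (3.6/2)×(2.75 − 1.7)² = 1.8×1.05² = 1.98 mA.
V_DS = V_DD − I_D·R_D = 13 − 1.98×3.9 = 5.26 V.
Saturation requires V_DS ≥ V_GS − V_t = 1.05 V; 5.26 ≥ 1.05 ✓.

I_D ≈ 2 mA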